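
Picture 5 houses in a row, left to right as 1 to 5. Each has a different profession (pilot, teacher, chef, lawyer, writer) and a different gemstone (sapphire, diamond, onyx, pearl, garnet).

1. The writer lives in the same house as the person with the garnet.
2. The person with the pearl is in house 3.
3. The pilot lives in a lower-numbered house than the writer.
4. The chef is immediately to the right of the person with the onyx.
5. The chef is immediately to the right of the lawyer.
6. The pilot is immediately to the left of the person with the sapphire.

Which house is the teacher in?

The person with the pearl is in house 3 (clue 2).
The chef is narrowed to house 2 or 3 or 5; consider each.
Placing it in house 3 and house 5 leads to a contradiction, so it's in house 2.
By clue 4, the person with the onyx is in house 1.
From clue 5, the lawyer must be in house 1.
So house 2 gets diamond for gemstone.
The pilot is narrowed to house 3 or 4; consider each.
Placing it in house 4 leads to a contradiction, so it's in house 3.
By clue 6, the person with the sapphire is in house 4.
House 5 gemstone: only garnet fits.
From clue 1, the writer must be in house 5.
That leaves teacher as the profession for house 4.
So: house 1 = lawyer/onyx, house 2 = chef/diamond, house 3 = pilot/pearl, house 4 = teacher/sapphire, house 5 = writer/garnet.

4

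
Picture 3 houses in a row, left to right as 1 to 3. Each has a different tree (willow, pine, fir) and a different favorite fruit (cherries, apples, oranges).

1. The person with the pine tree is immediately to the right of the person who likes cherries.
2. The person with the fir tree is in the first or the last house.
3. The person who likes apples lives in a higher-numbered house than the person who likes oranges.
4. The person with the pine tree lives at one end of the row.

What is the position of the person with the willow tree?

2

Clue 4 places the person with the pine tree in house 3.
House 1 tree: only fir fits.
House 2 tree: only willow fits.
House 3's favorite fruit must be apples (nothing else left).
Clue 1 places the person who likes cherries in house 2.
The only favorite fruit still possible for house 1 is oranges.
So: house 1 = fir/oranges, house 2 = willow/cherries, house 3 = pine/apples.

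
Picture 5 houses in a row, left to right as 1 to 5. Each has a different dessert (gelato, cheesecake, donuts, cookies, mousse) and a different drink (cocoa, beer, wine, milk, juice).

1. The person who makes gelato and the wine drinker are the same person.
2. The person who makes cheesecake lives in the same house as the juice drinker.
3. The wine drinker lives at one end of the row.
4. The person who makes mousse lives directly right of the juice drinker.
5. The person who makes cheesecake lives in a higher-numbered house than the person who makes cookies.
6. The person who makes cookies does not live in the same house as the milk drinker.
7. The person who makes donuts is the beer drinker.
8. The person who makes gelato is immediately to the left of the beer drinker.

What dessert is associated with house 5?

mousse

Clue 1: the person who makes gelato is in house 1.
By clue 1, the wine drinker is in house 1.
The beer drinker is in house 2 (clue 8).
Clue 7 places the person who makes donuts in house 2.
The only dessert still possible for house 3 is cookies.
The only dessert still possible for house 5 is mousse.
From clue 2, the juice drinker must be in house 4.
House 4 dessert: only cheesecake fits.
That leaves cocoa as the drink for house 3.
So house 5 gets milk for drink.
So: house 1 = gelato/wine, house 2 = donuts/beer, house 3 = cookies/cocoa, house 4 = cheesecake/juice, house 5 = mousse/milk.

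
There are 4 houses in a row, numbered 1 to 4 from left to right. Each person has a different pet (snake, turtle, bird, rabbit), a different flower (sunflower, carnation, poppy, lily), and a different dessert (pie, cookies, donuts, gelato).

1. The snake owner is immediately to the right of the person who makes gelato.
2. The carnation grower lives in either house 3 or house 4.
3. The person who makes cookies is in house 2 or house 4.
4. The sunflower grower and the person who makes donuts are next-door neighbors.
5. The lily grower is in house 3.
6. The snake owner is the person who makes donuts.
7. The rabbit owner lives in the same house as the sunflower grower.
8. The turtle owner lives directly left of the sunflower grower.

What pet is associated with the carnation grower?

By clue 5, the lily grower is in house 3.
House 1 flower: only poppy fits.
House 2 flower: only sunflower fits.
So house 4 gets carnation for flower.
Clue 4 places the person who makes donuts in house 3.
Clue 6: the snake owner is in house 3.
Clue 7 places the rabbit owner in house 2.
The turtle owner is in house 1 (clue 8).
The only pet still possible for house 4 is bird.
By clue 1, the person who makes gelato is in house 2.
The only dessert still possible for house 1 is pie.
House 4 dessert: only cookies fits.
So: house 1 = turtle/poppy/pie, house 2 = rabbit/sunflower/gelato, house 3 = snake/lily/donuts, house 4 = bird/carnation/cookies.

bird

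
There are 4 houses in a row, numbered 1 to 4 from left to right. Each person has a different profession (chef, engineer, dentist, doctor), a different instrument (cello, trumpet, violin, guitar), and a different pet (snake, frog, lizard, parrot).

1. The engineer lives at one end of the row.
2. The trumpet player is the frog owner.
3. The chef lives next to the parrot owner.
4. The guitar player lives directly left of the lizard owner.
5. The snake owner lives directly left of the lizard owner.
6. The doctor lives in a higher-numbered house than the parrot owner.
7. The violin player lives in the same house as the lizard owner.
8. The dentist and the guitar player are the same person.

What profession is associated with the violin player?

doctor

The engineer is narrowed to house 1 or 4; consider each.
Placing it in house 4 leads to a contradiction, so it's in house 1.
The dentist is narrowed to house 2 or 3; consider each.
Placing it in house 2 leads to a contradiction, so it's in house 3.
Clue 8 places the guitar player in house 3.
The lizard owner is in house 4 (clue 4).
Clue 5 places the snake owner in house 3.
That leaves violin as the instrument for house 4.
The only pet still possible for house 1 is parrot.
So house 2 gets frog for pet.
The trumpet player is in house 2 (clue 2).
Clue 3: the chef is in house 2.
House 4's profession must be doctor (nothing else left).
House 1 instrument: only cello fits.
So: house 1 = engineer/cello/parrot, house 2 = chef/trumpet/frog, house 3 = dentist/guitar/snake, house 4 = doctor/violin/lizard.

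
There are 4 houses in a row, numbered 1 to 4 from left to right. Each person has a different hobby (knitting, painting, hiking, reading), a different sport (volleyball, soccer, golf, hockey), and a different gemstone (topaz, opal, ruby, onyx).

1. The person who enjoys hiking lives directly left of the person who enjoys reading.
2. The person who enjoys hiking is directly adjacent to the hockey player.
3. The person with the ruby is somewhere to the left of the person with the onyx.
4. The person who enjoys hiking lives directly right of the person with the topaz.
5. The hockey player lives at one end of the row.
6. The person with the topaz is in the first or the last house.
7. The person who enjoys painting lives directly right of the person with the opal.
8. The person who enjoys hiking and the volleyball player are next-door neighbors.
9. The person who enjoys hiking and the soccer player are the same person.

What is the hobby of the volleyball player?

reading

Clue 6 places the person with the topaz in house 1.
The only hobby still possible for house 1 is knitting.
That leaves onyx as the gemstone for house 4.
The person who enjoys hiking is in house 2 (clue 4).
Clue 9: the soccer player is in house 2.
By clue 1, the person who enjoys reading is in house 3.
The hockey player is in house 1 (clue 2).
House 4 hobby: only painting fits.
The only sport still possible for house 4 is golf.
Clue 7: the person with the opal is in house 3.
House 3's sport must be volleyball (nothing else left).
So house 2 gets ruby for gemstone.
So: house 1 = knitting/hockey/topaz, house 2 = hiking/soccer/ruby, house 3 = reading/volleyball/opal, house 4 = painting/golf/onyx.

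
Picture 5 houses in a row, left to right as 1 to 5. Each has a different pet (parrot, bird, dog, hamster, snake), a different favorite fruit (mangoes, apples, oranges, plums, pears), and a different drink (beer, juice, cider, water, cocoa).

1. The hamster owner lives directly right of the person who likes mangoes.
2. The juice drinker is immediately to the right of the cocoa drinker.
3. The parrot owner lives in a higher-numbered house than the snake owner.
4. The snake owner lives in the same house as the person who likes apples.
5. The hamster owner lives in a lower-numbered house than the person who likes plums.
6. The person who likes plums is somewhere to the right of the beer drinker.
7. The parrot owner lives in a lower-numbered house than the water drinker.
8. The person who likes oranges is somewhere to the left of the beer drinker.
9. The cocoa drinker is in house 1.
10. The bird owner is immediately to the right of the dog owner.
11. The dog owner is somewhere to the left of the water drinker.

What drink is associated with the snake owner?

cocoa

Clue 9 places the cocoa drinker in house 1.
House 5 pet: only bird fits.
Clue 2: the juice drinker is in house 2.
By clue 10, the dog owner is in house 4.
Clue 11 places the water drinker in house 5.
The only pet still possible for house 1 is snake.
Clue 4: the person who likes apples is in house 1.
The hamster owner is in house 3 (clue 1).
The only pet still possible for house 2 is parrot.
House 2 favorite fruit: only mangoes fits.
House 3's favorite fruit must be oranges (nothing else left).
Clue 8 places the beer drinker in house 4.
The only drink still possible for house 3 is cider.
Clue 6 places the person who likes plums in house 5.
The only favorite fruit still possible for house 4 is pears.
So: house 1 = snake/apples/cocoa, house 2 = parrot/mangoes/juice, house 3 = hamster/oranges/cider, house 4 = dog/pears/beer, house 5 = bird/plums/water.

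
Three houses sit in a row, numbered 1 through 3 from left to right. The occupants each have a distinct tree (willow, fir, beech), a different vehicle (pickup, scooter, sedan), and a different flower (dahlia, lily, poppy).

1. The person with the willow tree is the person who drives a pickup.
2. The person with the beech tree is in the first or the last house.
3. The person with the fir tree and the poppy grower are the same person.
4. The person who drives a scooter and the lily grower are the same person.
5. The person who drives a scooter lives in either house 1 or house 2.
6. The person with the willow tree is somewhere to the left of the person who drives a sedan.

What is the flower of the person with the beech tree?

lily

House 3 vehicle: only sedan fits.
The person with the beech tree is narrowed to house 1 or 3; consider each.
Placing it in house 3 leads to a contradiction, so it's in house 1.
House 3's tree must be fir (nothing else left).
From clue 1, the person who drives a pickup must be in house 2.
Clue 3 places the poppy grower in house 3.
The only tree still possible for house 2 is willow.
House 1's vehicle must be scooter (nothing else left).
By clue 4, the lily grower is in house 1.
House 2 flower: only dahlia fits.
So: house 1 = beech/scooter/lily, house 2 = willow/pickup/dahlia, house 3 = fir/sedan/poppy.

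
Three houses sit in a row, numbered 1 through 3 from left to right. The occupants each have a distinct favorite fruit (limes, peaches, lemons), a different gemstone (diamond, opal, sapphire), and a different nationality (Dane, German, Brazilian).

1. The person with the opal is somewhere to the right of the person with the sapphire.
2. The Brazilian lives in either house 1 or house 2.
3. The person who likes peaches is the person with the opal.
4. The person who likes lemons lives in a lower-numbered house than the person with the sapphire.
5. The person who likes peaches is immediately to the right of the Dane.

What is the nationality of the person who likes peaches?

By clue 4, the person who likes lemons is in house 1.
Clue 4: the person with the sapphire is in house 2.
So house 1 gets diamond for gemstone.
House 3's gemstone must be opal (nothing else left).
So house 3 gets German for nationality.
From clue 3, the person who likes peaches must be in house 3.
Clue 5 places the Dane in house 2.
The only favorite fruit still possible for house 2 is limes.
House 1 nationality: only Brazilian fits.
So: house 1 = lemons/diamond/Brazilian, house 2 = limes/sapphire/Dane, house 3 = peaches/opal/German.

German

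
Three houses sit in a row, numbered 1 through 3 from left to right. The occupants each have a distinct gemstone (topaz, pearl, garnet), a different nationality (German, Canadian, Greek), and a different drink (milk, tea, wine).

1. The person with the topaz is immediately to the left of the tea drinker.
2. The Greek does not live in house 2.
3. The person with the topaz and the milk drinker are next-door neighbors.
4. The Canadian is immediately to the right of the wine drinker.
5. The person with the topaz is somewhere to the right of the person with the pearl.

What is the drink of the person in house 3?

tea

Clue 5 places the person with the topaz in house 2.
The person with the pearl is in house 1 (clue 5).
House 3's gemstone must be garnet (nothing else left).
From clue 1, the tea drinker must be in house 3.
House 2's drink must be wine (nothing else left).
From clue 4, the Canadian must be in house 3.
That leaves Greek as the nationality for house 1.
House 2's nationality must be German (nothing else left).
That leaves milk as the drink for house 1.
So: house 1 = pearl/Greek/milk, house 2 = topaz/German/wine, house 3 = garnet/Canadian/tea.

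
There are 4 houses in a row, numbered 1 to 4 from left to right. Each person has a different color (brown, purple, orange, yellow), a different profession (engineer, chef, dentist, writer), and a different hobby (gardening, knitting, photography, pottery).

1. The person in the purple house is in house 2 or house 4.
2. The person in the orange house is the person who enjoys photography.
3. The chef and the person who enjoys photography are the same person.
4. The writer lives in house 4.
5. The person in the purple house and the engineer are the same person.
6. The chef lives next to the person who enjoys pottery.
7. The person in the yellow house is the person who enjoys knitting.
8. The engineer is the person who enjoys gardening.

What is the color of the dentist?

yellow

From clue 4, the writer must be in house 4.
Clue 5: the person in the purple house is in house 2.
The person who enjoys gardening is in house 2 (clue 8).
That leaves engineer as the profession for house 2.
Clue 6 places the chef in house 3.
The person who enjoys pottery is in house 4 (clue 6).
The only profession still possible for house 1 is dentist.
Clue 3: the person who enjoys photography is in house 3.
That leaves brown as the color for house 4.
So house 1 gets knitting for hobby.
From clue 2, the person in the orange house must be in house 3.
The person in the yellow house is in house 1 (clue 7).
So: house 1 = yellow/dentist/knitting, house 2 = purple/engineer/gardening, house 3 = orange/chef/photography, house 4 = brown/writer/pottery.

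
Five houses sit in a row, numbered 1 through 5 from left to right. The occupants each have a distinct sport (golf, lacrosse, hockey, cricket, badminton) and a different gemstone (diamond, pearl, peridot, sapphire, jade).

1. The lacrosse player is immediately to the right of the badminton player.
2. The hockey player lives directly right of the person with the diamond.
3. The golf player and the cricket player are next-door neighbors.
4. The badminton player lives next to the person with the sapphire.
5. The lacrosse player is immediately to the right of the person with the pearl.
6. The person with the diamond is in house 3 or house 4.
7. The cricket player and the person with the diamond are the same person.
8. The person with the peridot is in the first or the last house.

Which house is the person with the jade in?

The only sport still possible for house 1 is badminton.
From clue 1, the lacrosse player must be in house 2.
Clue 4 places the person with the sapphire in house 2.
Clue 5: the person with the pearl is in house 1.
House 5 gemstone: only peridot fits.
The cricket player is narrowed to house 3 or 4; consider each.
Placing it in house 3 leads to a contradiction, so it's in house 4.
Clue 7 places the person with the diamond in house 4.
The only sport still possible for house 3 is golf.
So house 5 gets hockey for sport.
That leaves jade as the gemstone for house 3.
So: house 1 = badminton/pearl, house 2 = lacrosse/sapphire, house 3 = golf/jade, house 4 = cricket/diamond, house 5 = hockey/peridot.

3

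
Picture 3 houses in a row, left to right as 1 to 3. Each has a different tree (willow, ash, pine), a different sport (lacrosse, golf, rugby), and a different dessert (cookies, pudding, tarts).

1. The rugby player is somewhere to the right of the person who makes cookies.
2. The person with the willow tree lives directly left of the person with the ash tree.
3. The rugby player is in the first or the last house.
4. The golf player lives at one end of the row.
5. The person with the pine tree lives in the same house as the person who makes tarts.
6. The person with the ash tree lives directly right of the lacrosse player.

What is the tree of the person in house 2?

willow

By clue 3, the rugby player is in house 3.
The only sport still possible for house 2 is lacrosse.
By clue 6, the person with the ash tree is in house 3.
That leaves golf as the sport for house 1.
Clue 2: the person with the willow tree is in house 2.
House 1's tree must be pine (nothing else left).
House 3 dessert: only pudding fits.
Clue 5 places the person who makes tarts in house 1.
The only dessert still possible for house 2 is cookies.
So: house 1 = pine/golf/tarts, house 2 = willow/lacrosse/cookies, house 3 = ash/rugby/pudding.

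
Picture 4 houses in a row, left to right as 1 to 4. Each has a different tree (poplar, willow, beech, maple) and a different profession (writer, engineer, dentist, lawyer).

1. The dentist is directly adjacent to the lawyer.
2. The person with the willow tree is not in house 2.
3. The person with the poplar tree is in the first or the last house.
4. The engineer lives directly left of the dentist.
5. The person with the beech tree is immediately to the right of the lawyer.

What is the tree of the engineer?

poplar

The person with the poplar tree is narrowed to house 1 or 4; consider each.
Placing it in house 4 leads to a contradiction, so it's in house 1.
The person with the willow tree is narrowed to house 3 or 4; consider each.
Placing it in house 4 leads to a contradiction, so it's in house 3.
The person with the beech tree is narrowed to house 2 or 4; consider each.
Placing it in house 2 leads to a contradiction, so it's in house 4.
Clue 5: the lawyer is in house 3.
So house 2 gets maple for tree.
Clue 4 places the dentist in house 2.
That leaves engineer as the profession for house 1.
The only profession still possible for house 4 is writer.
So: house 1 = poplar/engineer, house 2 = maple/dentist, house 3 = willow/lawyer, house 4 = beech/writer.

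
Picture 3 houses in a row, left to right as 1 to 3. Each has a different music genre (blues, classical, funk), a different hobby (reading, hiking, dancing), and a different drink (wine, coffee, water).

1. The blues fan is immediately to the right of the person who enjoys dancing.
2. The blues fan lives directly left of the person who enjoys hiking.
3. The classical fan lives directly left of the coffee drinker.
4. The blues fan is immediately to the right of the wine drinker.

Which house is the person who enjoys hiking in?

From clue 2, the blues fan must be in house 2.
By clue 2, the person who enjoys hiking is in house 3.
Clue 4: the wine drinker is in house 1.
So house 1 gets classical for music genre.
That leaves funk as the music genre for house 3.
Clue 1 places the person who enjoys dancing in house 1.
By clue 3, the coffee drinker is in house 2.
House 2's hobby must be reading (nothing else left).
That leaves water as the drink for house 3.
So: house 1 = classical/dancing/wine, house 2 = blues/reading/coffee, house 3 = funk/hiking/water.

3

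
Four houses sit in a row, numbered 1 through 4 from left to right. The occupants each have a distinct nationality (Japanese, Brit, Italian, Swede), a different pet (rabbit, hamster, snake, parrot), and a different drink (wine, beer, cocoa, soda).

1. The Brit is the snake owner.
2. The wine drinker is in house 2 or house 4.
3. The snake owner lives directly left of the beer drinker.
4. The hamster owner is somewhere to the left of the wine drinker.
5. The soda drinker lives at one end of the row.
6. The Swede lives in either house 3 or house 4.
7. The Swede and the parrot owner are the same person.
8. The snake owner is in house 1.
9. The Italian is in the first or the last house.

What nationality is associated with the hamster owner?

Japanese

By clue 8, the snake owner is in house 1.
The Brit is in house 1 (clue 1).
From clue 3, the beer drinker must be in house 2.
The wine drinker is in house 4 (clue 4).
That leaves Japanese as the nationality for house 2.
The only nationality still possible for house 3 is Swede.
That leaves Italian as the nationality for house 4.
The only drink still possible for house 1 is soda.
House 3 drink: only cocoa fits.
From clue 7, the parrot owner must be in house 3.
The only pet still possible for house 4 is rabbit.
So house 2 gets hamster for pet.
So: house 1 = Brit/snake/soda, house 2 = Japanese/hamster/beer, house 3 = Swede/parrot/cocoa, house 4 = Italian/rabbit/wine.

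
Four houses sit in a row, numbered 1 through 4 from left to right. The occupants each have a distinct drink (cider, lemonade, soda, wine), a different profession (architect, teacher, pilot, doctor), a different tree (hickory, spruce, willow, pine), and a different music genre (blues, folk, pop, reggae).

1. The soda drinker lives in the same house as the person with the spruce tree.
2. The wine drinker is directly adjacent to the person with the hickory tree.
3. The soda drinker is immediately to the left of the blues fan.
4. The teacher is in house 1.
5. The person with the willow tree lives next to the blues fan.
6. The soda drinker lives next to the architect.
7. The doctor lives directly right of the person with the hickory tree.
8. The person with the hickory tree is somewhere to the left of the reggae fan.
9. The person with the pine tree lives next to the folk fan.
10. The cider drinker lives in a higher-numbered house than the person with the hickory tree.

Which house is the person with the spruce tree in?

1

Clue 4 places the teacher in house 1.
The cider drinker is narrowed to house 2 or 3 or 4; consider each.
Placing it in house 2 and house 3 leads to a contradiction, so it's in house 4.
The lemonade drinker is narrowed to house 1 or 2 or 3; consider each.
Placing it in house 1 and house 3 leads to a contradiction, so it's in house 2.
Clue 2: the person with the hickory tree is in house 2.
Clue 7: the doctor is in house 3.
House 4 tree: only pine fits.
By clue 9, the folk fan is in house 3.
The only music genre still possible for house 1 is pop.
So house 2 gets blues for music genre.
The only music genre still possible for house 4 is reggae.
By clue 3, the soda drinker is in house 1.
Clue 6: the architect is in house 2.
The only drink still possible for house 3 is wine.
The only profession still possible for house 4 is pilot.
From clue 1, the person with the spruce tree must be in house 1.
House 3's tree must be willow (nothing else left).
So: house 1 = soda/teacher/spruce/pop, house 2 = lemonade/architect/hickory/blues, house 3 = wine/doctor/willow/folk, house 4 = cider/pilot/pine/reggae.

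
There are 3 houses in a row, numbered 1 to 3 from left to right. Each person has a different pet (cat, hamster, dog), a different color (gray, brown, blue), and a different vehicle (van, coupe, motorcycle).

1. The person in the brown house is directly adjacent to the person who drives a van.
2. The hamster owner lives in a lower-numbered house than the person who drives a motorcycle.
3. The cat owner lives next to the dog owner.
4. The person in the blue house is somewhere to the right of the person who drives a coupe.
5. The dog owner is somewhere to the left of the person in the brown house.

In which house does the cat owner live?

3

House 3 pet: only cat fits.
House 1's color must be gray (nothing else left).
The dog owner is in house 2 (clue 3).
Clue 5: the person in the brown house is in house 3.
House 1's pet must be hamster (nothing else left).
House 2 color: only blue fits.
From clue 1, the person who drives a van must be in house 2.
The person who drives a coupe is in house 1 (clue 4).
That leaves motorcycle as the vehicle for house 3.
So: house 1 = hamster/gray/coupe, house 2 = dog/blue/van, house 3 = cat/brown/motorcycle.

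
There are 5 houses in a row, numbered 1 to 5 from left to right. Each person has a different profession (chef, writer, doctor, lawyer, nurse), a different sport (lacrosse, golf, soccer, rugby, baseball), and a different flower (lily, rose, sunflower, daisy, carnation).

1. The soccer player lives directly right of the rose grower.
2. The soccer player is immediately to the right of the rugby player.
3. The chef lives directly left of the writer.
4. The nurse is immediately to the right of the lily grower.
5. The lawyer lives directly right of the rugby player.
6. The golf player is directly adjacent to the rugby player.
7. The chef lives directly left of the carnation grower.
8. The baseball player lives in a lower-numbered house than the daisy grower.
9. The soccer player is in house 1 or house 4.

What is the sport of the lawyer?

Clue 9: the soccer player is in house 4.
Clue 1 places the rose grower in house 3.
The rugby player is in house 3 (clue 2).
Clue 5 places the lawyer in house 4.
Clue 6 places the golf player in house 2.
House 1 sport: only baseball fits.
That leaves lacrosse as the sport for house 5.
Clue 7: the chef is in house 1.
From clue 7, the carnation grower must be in house 2.
Clue 3 places the writer in house 2.
So house 3 gets doctor for profession.
House 5's profession must be nurse (nothing else left).
By clue 4, the lily grower is in house 4.
That leaves sunflower as the flower for house 1.
House 5's flower must be daisy (nothing else left).
So: house 1 = chef/baseball/sunflower, house 2 = writer/golf/carnation, house 3 = doctor/rugby/rose, house 4 = lawyer/soccer/lily, house 5 = nurse/lacrosse/daisy.

soccer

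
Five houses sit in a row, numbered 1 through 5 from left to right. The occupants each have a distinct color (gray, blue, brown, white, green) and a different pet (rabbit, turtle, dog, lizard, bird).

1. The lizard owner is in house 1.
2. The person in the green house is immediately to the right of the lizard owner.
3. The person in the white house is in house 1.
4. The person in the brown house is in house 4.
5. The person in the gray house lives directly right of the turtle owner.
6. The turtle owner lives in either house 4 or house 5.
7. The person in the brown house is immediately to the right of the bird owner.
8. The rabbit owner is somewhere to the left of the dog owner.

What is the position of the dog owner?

The lizard owner is in house 1 (clue 1).
From clue 2, the person in the green house must be in house 2.
By clue 3, the person in the white house is in house 1.
Clue 4: the person in the brown house is in house 4.
The turtle owner is in house 4 (clue 6).
By clue 7, the bird owner is in house 3.
That leaves dog as the pet for house 5.
The person in the gray house is in house 5 (clue 5).
House 3's color must be blue (nothing else left).
So house 2 gets rabbit for pet.
So: house 1 = white/lizard, house 2 = green/rabbit, house 3 = blue/bird, house 4 = brown/turtle, house 5 = gray/dog.

5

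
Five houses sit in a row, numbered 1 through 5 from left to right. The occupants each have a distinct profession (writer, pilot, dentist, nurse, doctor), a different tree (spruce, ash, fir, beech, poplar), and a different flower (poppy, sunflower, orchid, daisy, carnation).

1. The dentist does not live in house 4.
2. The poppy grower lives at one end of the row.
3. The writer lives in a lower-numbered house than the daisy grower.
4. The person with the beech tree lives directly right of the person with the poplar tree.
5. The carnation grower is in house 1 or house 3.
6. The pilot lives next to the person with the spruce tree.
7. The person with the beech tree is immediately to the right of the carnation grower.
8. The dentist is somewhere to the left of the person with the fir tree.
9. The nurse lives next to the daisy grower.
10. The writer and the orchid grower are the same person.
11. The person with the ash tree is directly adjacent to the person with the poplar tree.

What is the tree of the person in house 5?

fir

The person with the ash tree is narrowed to house 2 or 4; consider each.
Placing it in house 4 leads to a contradiction, so it's in house 2.
So house 4 gets beech for tree.
Clue 4: the person with the poplar tree is in house 3.
The carnation grower is in house 3 (clue 7).
House 1's tree must be spruce (nothing else left).
The only tree still possible for house 5 is fir.
From clue 6, the pilot must be in house 2.
The dentist is narrowed to house 1 or 3; consider each.
Placing it in house 1 leads to a contradiction, so it's in house 3.
The writer is narrowed to house 1 or 4; consider each.
Placing it in house 4 leads to a contradiction, so it's in house 1.
By clue 10, the orchid grower is in house 1.
The only flower still possible for house 2 is sunflower.
So house 4 gets daisy for flower.
That leaves poppy as the flower for house 5.
From clue 9, the nurse must be in house 5.
That leaves doctor as the profession for house 4.
So: house 1 = writer/spruce/orchid, house 2 = pilot/ash/sunflower, house 3 = dentist/poplar/carnation, house 4 = doctor/beech/daisy, house 5 = nurse/fir/poppy.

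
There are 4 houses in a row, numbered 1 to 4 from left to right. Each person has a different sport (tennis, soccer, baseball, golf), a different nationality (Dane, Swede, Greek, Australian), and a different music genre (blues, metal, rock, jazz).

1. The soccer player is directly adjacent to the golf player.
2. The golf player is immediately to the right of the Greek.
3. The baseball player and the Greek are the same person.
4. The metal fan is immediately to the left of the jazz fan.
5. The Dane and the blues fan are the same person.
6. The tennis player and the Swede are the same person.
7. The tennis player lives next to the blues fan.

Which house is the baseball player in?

The baseball player is narrowed to house 1 or 2 or 3; consider each.
Placing it in house 2 and house 3 leads to a contradiction, so it's in house 1.
Clue 3 places the Greek in house 1.
The golf player is in house 2 (clue 2).
The soccer player is in house 3 (clue 1).
House 4's sport must be tennis (nothing else left).
By clue 6, the Swede is in house 4.
From clue 7, the blues fan must be in house 3.
By clue 4, the metal fan is in house 1.
Clue 4 places the jazz fan in house 2.
The Dane is in house 3 (clue 5).
The only nationality still possible for house 2 is Australian.
House 4 music genre: only rock fits.
So: house 1 = baseball/Greek/metal, house 2 = golf/Australian/jazz, house 3 = soccer/Dane/blues, house 4 = tennis/Swede/rock.

1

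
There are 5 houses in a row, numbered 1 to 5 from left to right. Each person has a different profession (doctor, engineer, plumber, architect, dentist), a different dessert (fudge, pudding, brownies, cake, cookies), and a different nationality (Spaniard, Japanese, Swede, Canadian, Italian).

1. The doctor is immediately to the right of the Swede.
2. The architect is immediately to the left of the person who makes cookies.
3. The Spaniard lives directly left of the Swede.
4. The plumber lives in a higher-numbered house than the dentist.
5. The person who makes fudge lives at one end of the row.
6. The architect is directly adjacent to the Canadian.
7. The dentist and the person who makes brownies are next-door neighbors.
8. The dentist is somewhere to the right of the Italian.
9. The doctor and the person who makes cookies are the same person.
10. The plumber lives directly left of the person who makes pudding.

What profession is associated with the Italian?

engineer

House 1's profession must be engineer (nothing else left).
House 5's profession must be doctor (nothing else left).
Clue 1: the Swede is in house 4.
Clue 3 places the Spaniard in house 3.
Clue 9 places the person who makes cookies in house 5.
By clue 2, the architect is in house 4.
By clue 6, the Canadian is in house 5.
Clue 10: the plumber is in house 3.
So house 2 gets dentist for profession.
House 1 dessert: only fudge fits.
So house 4 gets pudding for dessert.
By clue 7, the person who makes brownies is in house 3.
Clue 8: the Italian is in house 1.
The only dessert still possible for house 2 is cake.
That leaves Japanese as the nationality for house 2.
So: house 1 = engineer/fudge/Italian, house 2 = dentist/cake/Japanese, house 3 = plumber/brownies/Spaniard, house 4 = architect/pudding/Swede, house 5 = doctor/cookies/Canadian.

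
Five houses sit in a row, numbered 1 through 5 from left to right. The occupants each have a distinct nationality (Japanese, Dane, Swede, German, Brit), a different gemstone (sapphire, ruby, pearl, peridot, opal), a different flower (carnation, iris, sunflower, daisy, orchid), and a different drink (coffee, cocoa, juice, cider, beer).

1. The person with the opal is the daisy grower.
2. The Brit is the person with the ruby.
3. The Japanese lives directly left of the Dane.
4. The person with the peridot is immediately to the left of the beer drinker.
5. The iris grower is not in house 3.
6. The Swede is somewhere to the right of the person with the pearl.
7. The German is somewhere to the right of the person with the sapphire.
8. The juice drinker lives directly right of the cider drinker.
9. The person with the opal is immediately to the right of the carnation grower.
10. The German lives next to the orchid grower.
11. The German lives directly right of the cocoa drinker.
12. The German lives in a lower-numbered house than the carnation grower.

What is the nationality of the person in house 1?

The German is narrowed to house 2 or 3; consider each.
Placing it in house 2 leads to a contradiction, so it's in house 3.
Clue 11: the cocoa drinker is in house 2.
From clue 12, the carnation grower must be in house 4.
So house 2 gets orchid for flower.
House 3 flower: only sunflower fits.
The only flower still possible for house 5 is daisy.
Clue 1: the person with the opal is in house 5.
The only flower still possible for house 1 is iris.
House 1's drink must be coffee (nothing else left).
The Dane is narrowed to house 2 or 5; consider each.
Placing it in house 5 leads to a contradiction, so it's in house 2.
Clue 3: the Japanese is in house 1.
House 4 nationality: only Brit fits.
House 5's nationality must be Swede (nothing else left).
From clue 2, the person with the ruby must be in house 4.
House 5 drink: only juice fits.
The cider drinker is in house 4 (clue 8).
House 3 drink: only beer fits.
By clue 4, the person with the peridot is in house 2.
The only gemstone still possible for house 3 is pearl.
The only gemstone still possible for house 1 is sapphire.
So: house 1 = Japanese/sapphire/iris/coffee, house 2 = Dane/peridot/orchid/cocoa, house 3 = German/pearl/sunflower/beer, house 4 = Brit/ruby/carnation/cider, house 5 = Swede/opal/daisy/juice.

Japanese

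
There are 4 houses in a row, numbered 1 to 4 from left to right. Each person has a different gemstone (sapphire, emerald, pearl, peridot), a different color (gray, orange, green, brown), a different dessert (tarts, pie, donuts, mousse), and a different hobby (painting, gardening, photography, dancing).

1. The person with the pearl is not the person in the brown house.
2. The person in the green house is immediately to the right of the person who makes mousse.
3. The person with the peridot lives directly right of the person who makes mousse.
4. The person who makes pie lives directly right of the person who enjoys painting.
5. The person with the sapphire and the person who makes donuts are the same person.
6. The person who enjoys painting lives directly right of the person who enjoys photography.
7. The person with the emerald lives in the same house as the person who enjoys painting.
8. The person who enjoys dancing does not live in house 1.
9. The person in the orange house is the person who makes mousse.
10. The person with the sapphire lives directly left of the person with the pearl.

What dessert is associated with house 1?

donuts

House 1's gemstone must be sapphire (nothing else left).
Clue 5: the person who makes donuts is in house 1.
By clue 10, the person with the pearl is in house 2.
House 4's gemstone must be peridot (nothing else left).
By clue 3, the person who makes mousse is in house 3.
The person who enjoys painting is in house 3 (clue 7).
Clue 9: the person in the orange house is in house 3.
House 3's gemstone must be emerald (nothing else left).
That leaves brown as the color for house 1.
So house 2 gets gray for color.
The only color still possible for house 4 is green.
That leaves tarts as the dessert for house 2.
House 4's dessert must be pie (nothing else left).
From clue 6, the person who enjoys photography must be in house 2.
House 1's hobby must be gardening (nothing else left).
That leaves dancing as the hobby for house 4.
So: house 1 = sapphire/brown/donuts/gardening, house 2 = pearl/gray/tarts/photography, house 3 = emerald/orange/mousse/painting, house 4 = peridot/green/pie/dancing.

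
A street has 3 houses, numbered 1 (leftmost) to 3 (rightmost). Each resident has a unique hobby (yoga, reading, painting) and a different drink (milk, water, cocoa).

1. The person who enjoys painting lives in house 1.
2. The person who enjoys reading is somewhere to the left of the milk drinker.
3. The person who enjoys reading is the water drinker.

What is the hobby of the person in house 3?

Clue 1 places the person who enjoys painting in house 1.
That leaves yoga as the hobby for house 3.
The milk drinker is in house 3 (clue 2).
The water drinker is in house 2 (clue 3).
So house 2 gets reading for hobby.
House 1's drink must be cocoa (nothing else left).
So: house 1 = painting/cocoa, house 2 = reading/water, house 3 = yoga/milk.

yoga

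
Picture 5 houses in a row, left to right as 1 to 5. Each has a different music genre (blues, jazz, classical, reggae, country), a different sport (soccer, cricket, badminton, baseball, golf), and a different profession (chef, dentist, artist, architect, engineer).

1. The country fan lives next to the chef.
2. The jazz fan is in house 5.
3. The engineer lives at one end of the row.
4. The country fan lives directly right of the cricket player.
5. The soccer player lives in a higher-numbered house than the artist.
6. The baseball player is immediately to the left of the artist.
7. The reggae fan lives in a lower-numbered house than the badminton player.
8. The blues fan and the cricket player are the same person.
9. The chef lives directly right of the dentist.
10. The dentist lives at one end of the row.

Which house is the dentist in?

1

The jazz fan is in house 5 (clue 2).
The dentist is in house 1 (clue 10).
That leaves engineer as the profession for house 5.
Clue 9: the chef is in house 2.
The country fan is in house 3 (clue 1).
The cricket player is in house 2 (clue 4).
Clue 8 places the blues fan in house 2.
House 1's sport must be golf (nothing else left).
House 3 sport: only baseball fits.
Clue 6 places the artist in house 4.
House 3 profession: only architect fits.
From clue 5, the soccer player must be in house 5.
That leaves badminton as the sport for house 4.
The reggae fan is in house 1 (clue 7).
So house 4 gets classical for music genre.
So: house 1 = reggae/golf/dentist, house 2 = blues/cricket/chef, house 3 = country/baseball/architect, house 4 = classical/badminton/artist, house 5 = jazz/soccer/engineer.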